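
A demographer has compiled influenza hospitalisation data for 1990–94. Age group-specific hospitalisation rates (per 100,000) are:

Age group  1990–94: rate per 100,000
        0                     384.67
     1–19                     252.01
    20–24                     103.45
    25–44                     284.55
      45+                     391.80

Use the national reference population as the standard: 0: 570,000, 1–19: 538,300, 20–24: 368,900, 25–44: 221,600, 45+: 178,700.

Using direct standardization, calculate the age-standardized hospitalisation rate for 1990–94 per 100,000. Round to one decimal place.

280.2

Standard total = 1,877,500; weights = 0.3036, 0.2867, 0.1965, 0.1180, 0.0952.
Standardized rate: 0.3036×384.67 + 0.2867×252.01 + 0.1965×103.45 + 0.1180×284.55 + 0.0952×391.80 = 280.2410 per 100,000.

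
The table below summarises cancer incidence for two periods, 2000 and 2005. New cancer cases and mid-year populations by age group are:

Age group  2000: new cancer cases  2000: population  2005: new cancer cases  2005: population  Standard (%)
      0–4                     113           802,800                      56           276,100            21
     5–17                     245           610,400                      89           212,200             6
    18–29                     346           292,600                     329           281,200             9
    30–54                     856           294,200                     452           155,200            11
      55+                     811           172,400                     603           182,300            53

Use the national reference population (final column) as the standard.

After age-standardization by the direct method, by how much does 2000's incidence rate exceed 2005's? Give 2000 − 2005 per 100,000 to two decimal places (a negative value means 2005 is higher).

72.68

Age-specific rates per 100,000 for 2000: 14.08, 40.14, 118.25, 290.96, 470.42.
For 2005: 20.28, 41.94, 117.00, 291.24, 330.77.
Standard weights: 0.21, 0.06, 0.09, 0.11, 0.53.
2000: 0.2100×14.08 + 0.0600×40.14 + 0.0900×118.25 + 0.1100×290.96 + 0.5300×470.42 = 297.3335 per 100,000.
2005: 0.2100×20.28 + 0.0600×41.94 + 0.0900×117.00 + 0.1100×291.24 + 0.5300×330.77 = 224.6517 per 100,000.
Difference = 297.3335 − 224.6517 = 72.6818.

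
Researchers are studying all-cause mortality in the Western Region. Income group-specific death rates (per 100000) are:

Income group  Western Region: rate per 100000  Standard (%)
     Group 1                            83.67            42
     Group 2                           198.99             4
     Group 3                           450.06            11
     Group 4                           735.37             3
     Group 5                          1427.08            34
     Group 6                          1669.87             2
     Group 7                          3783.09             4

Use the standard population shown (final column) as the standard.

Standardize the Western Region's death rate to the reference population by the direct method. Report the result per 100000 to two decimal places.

784.60

Standard weights: 0.42, 0.04, 0.11, 0.03, 0.34, 0.02, 0.04.
Standardized rate: 0.4200×83.67 + 0.0400×198.99 + 0.1100×450.06 + 0.0300×735.37 + 0.3400×1427.08 + 0.0200×1669.87 + 0.0400×3783.09 = 784.5969 per 100000.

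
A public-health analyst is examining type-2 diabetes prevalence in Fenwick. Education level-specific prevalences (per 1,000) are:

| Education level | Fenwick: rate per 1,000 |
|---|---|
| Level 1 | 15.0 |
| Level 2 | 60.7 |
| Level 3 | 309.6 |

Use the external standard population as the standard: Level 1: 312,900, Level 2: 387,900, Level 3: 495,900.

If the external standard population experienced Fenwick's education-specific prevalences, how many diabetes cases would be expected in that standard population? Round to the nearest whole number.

181770

Expected diabetes cases = Σ (standard pop × education-specific rate ÷ 1,000)
= 312,900×15.0/1,000 + 387,900×60.7/1,000 + 495,900×309.6/1,000
= 4693.50 + 23545.53 + 153530.64 = 181769.67.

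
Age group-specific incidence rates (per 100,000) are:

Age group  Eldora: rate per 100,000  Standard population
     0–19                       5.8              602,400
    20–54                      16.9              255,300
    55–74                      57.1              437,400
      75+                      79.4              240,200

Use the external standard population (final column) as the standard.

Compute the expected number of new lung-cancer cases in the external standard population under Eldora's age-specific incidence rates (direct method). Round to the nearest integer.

519

Expected new lung-cancer cases = Σ (standard pop × age-specific rate ÷ 100,000)
= 602,400×5.8/100,000 + 255,300×16.9/100,000 + 437,400×57.1/100,000 + 240,200×79.4/100,000
= 34.94 + 43.15 + 249.76 + 190.72 = 518.56.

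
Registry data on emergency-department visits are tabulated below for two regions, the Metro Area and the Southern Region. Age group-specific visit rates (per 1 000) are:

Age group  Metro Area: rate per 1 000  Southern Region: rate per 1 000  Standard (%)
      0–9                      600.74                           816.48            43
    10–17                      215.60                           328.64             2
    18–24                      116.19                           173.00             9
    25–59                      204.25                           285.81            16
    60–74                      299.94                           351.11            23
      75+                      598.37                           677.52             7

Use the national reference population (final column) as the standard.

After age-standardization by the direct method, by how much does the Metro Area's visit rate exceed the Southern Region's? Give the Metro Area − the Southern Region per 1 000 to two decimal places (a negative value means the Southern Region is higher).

-130.50

Standard weights: 0.43, 0.02, 0.09, 0.16, 0.23, 0.07.
The Metro Area: 0.4300×600.74 + 0.0200×215.60 + 0.0900×116.19 + 0.1600×204.25 + 0.2300×299.94 + 0.0700×598.37 = 416.6394 per 1 000.
The Southern Region: 0.4300×816.48 + 0.0200×328.64 + 0.0900×173.00 + 0.1600×285.81 + 0.2300×351.11 + 0.0700×677.52 = 547.1405 per 1 000.
Difference = 416.6394 − 547.1405 = -130.5011.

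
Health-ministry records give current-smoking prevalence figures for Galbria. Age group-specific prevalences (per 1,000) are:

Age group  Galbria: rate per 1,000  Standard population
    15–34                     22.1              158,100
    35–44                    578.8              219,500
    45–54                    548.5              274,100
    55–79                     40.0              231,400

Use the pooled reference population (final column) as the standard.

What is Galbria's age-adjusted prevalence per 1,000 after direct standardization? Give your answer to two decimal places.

Standard total = 883,100; weights = 0.1790, 0.2486, 0.3104, 0.2620.
Standardized rate: 0.1790×22.1 + 0.2486×578.8 + 0.3104×548.5 + 0.2620×40.0 = 328.5477 per 1,000.

328.55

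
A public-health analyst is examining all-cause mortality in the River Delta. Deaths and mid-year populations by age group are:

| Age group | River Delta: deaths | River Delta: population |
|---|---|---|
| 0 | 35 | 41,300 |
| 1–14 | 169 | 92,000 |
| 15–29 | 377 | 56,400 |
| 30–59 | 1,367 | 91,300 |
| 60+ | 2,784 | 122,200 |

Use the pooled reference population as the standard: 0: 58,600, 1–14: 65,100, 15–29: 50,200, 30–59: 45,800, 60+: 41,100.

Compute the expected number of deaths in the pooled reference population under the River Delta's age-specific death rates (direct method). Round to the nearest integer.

2127

Age-specific rates per 100,000 for the River Delta: 84.75, 183.70, 668.44, 1497.26, 2278.23.
Expected deaths = Σ (standard pop × age-specific rate ÷ 100,000)
= 58,600×84.75/100,000 + 65,100×183.70/100,000 + 50,200×668.44/100,000 + 45,800×1497.26/100,000 + 41,100×2278.23/100,000
= 49.66 + 119.59 + 335.56 + 685.75 + 936.35 = 2126.90.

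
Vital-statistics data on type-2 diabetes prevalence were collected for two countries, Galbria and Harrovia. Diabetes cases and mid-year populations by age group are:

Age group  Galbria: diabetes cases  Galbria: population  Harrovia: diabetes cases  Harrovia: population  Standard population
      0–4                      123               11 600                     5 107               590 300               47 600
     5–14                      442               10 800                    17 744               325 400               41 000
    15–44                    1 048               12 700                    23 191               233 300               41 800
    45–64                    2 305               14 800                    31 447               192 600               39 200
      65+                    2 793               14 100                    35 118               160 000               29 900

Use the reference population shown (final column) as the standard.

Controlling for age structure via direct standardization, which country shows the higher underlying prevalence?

Harrovia

Age-specific rates per 1 000 for Galbria: 10.603, 40.926, 82.520, 155.743, 198.085.
For Harrovia: 8.652, 54.530, 99.404, 163.276, 219.488.
Standard total = 199 500; weights = 0.2386, 0.2055, 0.2095, 0.1965, 0.1499.
Galbria: 0.2386×10.603 + 0.2055×40.926 + 0.2095×82.520 + 0.1965×155.743 + 0.1499×198.085 = 88.5208 per 1 000.
Harrovia: 0.2386×8.652 + 0.2055×54.530 + 0.2095×99.404 + 0.1965×163.276 + 0.1499×219.488 = 99.0764 per 1 000.
The crude rates (104.86 vs 74.99) would put Galbria higher, but that reflects its age composition; once standardized to a common age structure, Harrovia has the higher underlying rate.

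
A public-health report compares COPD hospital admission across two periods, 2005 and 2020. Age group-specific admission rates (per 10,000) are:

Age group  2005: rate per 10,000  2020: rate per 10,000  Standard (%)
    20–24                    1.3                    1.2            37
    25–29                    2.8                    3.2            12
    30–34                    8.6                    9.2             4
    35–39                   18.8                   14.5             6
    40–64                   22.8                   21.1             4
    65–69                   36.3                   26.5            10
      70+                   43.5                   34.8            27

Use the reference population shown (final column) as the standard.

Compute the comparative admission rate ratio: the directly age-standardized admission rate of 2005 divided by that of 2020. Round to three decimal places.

Standard weights: 0.37, 0.12, 0.04, 0.06, 0.04, 0.10, 0.27.
2005: 0.3700×1.3 + 0.1200×2.8 + 0.0400×8.6 + 0.0600×18.8 + 0.0400×22.8 + 0.1000×36.3 + 0.2700×43.5 = 18.5760 per 10,000.
2020: 0.3700×1.2 + 0.1200×3.2 + 0.0400×9.2 + 0.0600×14.5 + 0.0400×21.1 + 0.1000×26.5 + 0.2700×34.8 = 14.9560 per 10,000.
Ratio = 18.5760 ÷ 14.9560 = 1.24204.

1.242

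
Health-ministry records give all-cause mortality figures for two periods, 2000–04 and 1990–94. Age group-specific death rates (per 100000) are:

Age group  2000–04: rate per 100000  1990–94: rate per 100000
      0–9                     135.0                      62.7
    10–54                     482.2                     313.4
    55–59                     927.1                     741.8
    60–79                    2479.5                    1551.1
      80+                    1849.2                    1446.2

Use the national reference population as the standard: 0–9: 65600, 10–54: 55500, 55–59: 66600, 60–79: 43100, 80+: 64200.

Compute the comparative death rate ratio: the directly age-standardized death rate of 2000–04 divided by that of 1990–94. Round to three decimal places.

Standard total = 295000; weights = 0.2224, 0.1881, 0.2258, 0.1461, 0.2176.
2000–04: 0.2224×135.0 + 0.1881×482.2 + 0.2258×927.1 + 0.1461×2479.5 + 0.2176×1849.2 = 1094.7392 per 100000.
1990–94: 0.2224×62.7 + 0.1881×313.4 + 0.2258×741.8 + 0.1461×1551.1 + 0.2176×1446.2 = 781.7259 per 100000.
Ratio = 1094.7392 ÷ 781.7259 = 1.40041.

1.400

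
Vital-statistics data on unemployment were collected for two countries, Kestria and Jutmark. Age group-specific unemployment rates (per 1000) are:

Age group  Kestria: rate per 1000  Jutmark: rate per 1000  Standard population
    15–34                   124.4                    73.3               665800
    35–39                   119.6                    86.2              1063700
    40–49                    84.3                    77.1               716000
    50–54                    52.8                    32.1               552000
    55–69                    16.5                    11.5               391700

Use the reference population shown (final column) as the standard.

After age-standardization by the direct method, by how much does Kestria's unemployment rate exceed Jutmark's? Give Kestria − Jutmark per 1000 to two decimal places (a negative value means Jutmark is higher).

Standard total = 3389200; weights = 0.1964, 0.3138, 0.2113, 0.1629, 0.1156.
Kestria: 0.1964×124.4 + 0.3138×119.6 + 0.2113×84.3 + 0.1629×52.8 + 0.1156×16.5 = 90.2902 per 1000.
Jutmark: 0.1964×73.3 + 0.3138×86.2 + 0.2113×77.1 + 0.1629×32.1 + 0.1156×11.5 = 64.2988 per 1000.
Difference = 90.2902 − 64.2988 = 25.9914.

25.99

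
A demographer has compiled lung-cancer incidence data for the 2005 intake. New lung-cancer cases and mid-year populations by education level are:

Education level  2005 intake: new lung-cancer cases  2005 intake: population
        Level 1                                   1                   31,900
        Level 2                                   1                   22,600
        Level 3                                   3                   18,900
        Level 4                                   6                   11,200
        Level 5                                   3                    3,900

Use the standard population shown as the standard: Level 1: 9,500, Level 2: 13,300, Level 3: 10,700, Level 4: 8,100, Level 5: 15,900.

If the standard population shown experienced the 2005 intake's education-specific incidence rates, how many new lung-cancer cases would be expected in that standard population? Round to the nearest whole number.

19

Education-specific rates per 100,000 for the 2005 intake: 3.13, 4.42, 15.87, 53.57, 76.92.
Expected new lung-cancer cases = Σ (standard pop × education-specific rate ÷ 100,000)
= 9,500×3.13/100,000 + 13,300×4.42/100,000 + 10,700×15.87/100,000 + 8,100×53.57/100,000 + 15,900×76.92/100,000
= 0.30 + 0.59 + 1.70 + 4.34 + 12.23 = 19.15.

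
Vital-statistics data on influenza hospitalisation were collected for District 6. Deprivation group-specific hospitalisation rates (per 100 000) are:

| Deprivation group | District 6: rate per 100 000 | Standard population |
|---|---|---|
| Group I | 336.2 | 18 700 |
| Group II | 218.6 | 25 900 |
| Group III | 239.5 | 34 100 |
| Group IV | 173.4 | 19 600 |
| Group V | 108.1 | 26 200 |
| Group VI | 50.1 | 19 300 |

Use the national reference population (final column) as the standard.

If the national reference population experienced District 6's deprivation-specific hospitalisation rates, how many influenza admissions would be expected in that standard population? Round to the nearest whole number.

273

Expected influenza admissions = Σ (standard pop × deprivation-specific rate ÷ 100 000)
= 18 700×336.2/100 000 + 25 900×218.6/100 000 + 34 100×239.5/100 000 + 19 600×173.4/100 000 + 26 200×108.1/100 000 + 19 300×50.1/100 000
= 62.87 + 56.62 + 81.67 + 33.99 + 28.32 + 9.67 = 273.13.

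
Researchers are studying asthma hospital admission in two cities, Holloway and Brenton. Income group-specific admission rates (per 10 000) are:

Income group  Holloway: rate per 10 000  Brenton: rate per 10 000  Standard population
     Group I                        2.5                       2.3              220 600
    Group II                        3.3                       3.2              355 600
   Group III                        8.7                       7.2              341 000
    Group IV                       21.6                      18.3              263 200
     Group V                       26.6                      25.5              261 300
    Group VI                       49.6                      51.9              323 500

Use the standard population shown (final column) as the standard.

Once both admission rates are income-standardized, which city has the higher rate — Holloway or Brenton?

Standard total = 1 765 200; weights = 0.1250, 0.2015, 0.1932, 0.1491, 0.1480, 0.1833.
Holloway: 0.1250×2.5 + 0.2015×3.3 + 0.1932×8.7 + 0.1491×21.6 + 0.1480×26.6 + 0.1833×49.6 = 18.9061 per 10 000.
Brenton: 0.1250×2.3 + 0.2015×3.2 + 0.1932×7.2 + 0.1491×18.3 + 0.1480×25.5 + 0.1833×51.9 = 18.3378 per 10 000.

Holloway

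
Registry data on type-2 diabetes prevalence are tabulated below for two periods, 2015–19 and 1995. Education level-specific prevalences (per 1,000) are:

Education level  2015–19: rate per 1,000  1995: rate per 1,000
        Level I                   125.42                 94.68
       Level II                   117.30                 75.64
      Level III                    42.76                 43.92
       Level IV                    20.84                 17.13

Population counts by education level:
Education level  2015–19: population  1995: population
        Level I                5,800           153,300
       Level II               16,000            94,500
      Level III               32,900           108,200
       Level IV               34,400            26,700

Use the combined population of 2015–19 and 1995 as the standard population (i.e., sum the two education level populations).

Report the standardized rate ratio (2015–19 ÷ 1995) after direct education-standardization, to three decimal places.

Combined standard total = 471,800; weights = 0.3372, 0.2342, 0.2991, 0.1295.
2015–19: 0.3372×125.42 + 0.2342×117.30 + 0.2991×42.76 + 0.1295×20.84 = 85.2538 per 1,000.
1995: 0.3372×94.68 + 0.2342×75.64 + 0.2991×43.92 + 0.1295×17.13 = 64.9970 per 1,000.
Ratio = 85.2538 ÷ 64.9970 = 1.31166.

1.312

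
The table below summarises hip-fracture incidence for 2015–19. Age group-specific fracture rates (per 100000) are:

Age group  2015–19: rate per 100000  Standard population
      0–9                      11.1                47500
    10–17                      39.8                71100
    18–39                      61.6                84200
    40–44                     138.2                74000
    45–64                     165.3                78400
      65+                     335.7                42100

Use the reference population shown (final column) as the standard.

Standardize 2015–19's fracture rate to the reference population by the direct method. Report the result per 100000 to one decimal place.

Standard total = 397300; weights = 0.1196, 0.1790, 0.2119, 0.1863, 0.1973, 0.1060.
Standardized rate: 0.1196×11.1 + 0.1790×39.8 + 0.2119×61.6 + 0.1863×138.2 + 0.1973×165.3 + 0.1060×335.7 = 115.4368 per 100000.

115.4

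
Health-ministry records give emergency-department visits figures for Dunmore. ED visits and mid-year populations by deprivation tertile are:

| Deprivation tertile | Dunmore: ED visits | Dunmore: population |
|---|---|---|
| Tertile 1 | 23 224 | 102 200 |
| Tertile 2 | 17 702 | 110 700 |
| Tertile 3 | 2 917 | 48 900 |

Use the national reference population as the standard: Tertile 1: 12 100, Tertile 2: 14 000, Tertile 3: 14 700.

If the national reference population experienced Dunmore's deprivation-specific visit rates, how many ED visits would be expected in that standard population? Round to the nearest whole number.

5865

Deprivation-specific rates per 1 000 for Dunmore: 227.241, 159.910, 59.652.
Expected ED visits = Σ (standard pop × deprivation-specific rate ÷ 1 000)
= 12 100×227.241/1 000 + 14 000×159.910/1 000 + 14 700×59.652/1 000
= 2749.61 + 2238.74 + 876.89 = 5865.24.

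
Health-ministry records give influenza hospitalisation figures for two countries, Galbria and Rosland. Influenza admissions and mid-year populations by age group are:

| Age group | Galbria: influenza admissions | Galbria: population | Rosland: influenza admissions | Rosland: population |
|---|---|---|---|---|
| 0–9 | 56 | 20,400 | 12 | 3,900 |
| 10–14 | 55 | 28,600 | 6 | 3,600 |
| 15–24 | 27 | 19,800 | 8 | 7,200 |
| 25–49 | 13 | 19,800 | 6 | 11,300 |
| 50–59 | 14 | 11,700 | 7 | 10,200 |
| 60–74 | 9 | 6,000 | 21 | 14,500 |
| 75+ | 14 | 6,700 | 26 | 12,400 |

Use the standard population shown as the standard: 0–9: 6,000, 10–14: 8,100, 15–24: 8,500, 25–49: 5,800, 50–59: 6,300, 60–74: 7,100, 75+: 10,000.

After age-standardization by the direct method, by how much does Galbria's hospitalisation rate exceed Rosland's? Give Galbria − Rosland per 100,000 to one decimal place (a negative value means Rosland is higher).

Age-specific rates per 100,000 for Galbria: 274.51, 192.31, 136.36, 65.66, 119.66, 150.00, 208.96.
For Rosland: 307.69, 166.67, 111.11, 53.10, 68.63, 144.83, 209.68.
Standard total = 51,800; weights = 0.1158, 0.1564, 0.1641, 0.1120, 0.1216, 0.1371, 0.1931.
Galbria: 0.1158×274.51 + 0.1564×192.31 + 0.1641×136.36 + 0.1120×65.66 + 0.1216×119.66 + 0.1371×150.00 + 0.1931×208.96 = 167.0473 per 100,000.
Rosland: 0.1158×307.69 + 0.1564×166.67 + 0.1641×111.11 + 0.1120×53.10 + 0.1216×68.63 + 0.1371×144.83 + 0.1931×209.68 = 154.5553 per 100,000.
Difference = 167.0473 − 154.5553 = 12.4919.

12.5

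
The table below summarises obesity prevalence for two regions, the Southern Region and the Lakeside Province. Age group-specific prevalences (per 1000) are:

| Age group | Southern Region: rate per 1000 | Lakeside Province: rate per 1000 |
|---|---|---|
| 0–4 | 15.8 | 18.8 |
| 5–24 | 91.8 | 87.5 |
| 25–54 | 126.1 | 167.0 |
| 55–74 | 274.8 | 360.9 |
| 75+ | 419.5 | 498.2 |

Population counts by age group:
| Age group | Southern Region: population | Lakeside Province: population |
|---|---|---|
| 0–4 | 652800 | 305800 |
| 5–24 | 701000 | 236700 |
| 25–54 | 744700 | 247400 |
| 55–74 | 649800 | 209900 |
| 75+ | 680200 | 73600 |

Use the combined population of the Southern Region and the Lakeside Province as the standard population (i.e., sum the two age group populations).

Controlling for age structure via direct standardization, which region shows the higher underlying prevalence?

Lakeside Province

Combined standard total = 4501900; weights = 0.2129, 0.2083, 0.2204, 0.1910, 0.1674.
The Southern Region: 0.2129×15.8 + 0.2083×91.8 + 0.2204×126.1 + 0.1910×274.8 + 0.1674×419.5 = 172.9926 per 1000.
The Lakeside Province: 0.2129×18.8 + 0.2083×87.5 + 0.2204×167.0 + 0.1910×360.9 + 0.1674×498.2 = 211.3685 per 1000.
The crude rates (184.48 vs 167.87) would put the Southern Region higher, but that reflects its age composition; once standardized to a common age structure, the Lakeside Province has the higher underlying rate.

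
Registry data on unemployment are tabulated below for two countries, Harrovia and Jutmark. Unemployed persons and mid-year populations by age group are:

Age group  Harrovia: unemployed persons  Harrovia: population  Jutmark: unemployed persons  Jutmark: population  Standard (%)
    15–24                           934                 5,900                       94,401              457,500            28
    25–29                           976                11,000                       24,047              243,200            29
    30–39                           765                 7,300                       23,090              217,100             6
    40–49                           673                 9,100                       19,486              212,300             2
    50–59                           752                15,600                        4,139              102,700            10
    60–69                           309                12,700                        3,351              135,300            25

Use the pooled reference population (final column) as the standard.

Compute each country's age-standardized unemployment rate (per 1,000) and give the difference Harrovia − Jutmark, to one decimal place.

Age-specific rates per 1,000 for Harrovia: 158.305, 88.727, 104.795, 73.956, 48.205, 24.331.
For Jutmark: 206.341, 98.877, 106.357, 91.785, 40.302, 24.767.
Standard weights: 0.28, 0.29, 0.06, 0.02, 0.10, 0.25.
Harrovia: 0.2800×158.305 + 0.2900×88.727 + 0.0600×104.795 + 0.0200×73.956 + 0.1000×48.205 + 0.2500×24.331 = 88.7263 per 1,000.
Jutmark: 0.2800×206.341 + 0.2900×98.877 + 0.0600×106.357 + 0.0200×91.785 + 0.1000×40.302 + 0.2500×24.767 = 104.8890 per 1,000.
Difference = 88.7263 − 104.8890 = -16.1627.

-16.2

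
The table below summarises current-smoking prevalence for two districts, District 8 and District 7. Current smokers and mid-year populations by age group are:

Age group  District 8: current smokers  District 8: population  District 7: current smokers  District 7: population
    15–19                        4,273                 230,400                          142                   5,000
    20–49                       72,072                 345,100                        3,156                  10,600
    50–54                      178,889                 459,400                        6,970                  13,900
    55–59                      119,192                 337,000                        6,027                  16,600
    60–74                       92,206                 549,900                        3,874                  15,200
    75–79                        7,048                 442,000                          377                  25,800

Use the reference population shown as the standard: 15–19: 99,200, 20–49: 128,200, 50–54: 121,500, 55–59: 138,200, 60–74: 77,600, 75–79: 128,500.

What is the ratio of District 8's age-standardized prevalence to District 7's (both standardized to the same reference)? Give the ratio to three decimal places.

0.805

Age-specific rates per 1,000 for District 8: 18.546, 208.844, 389.397, 353.685, 167.678, 15.946.
For District 7: 28.400, 297.736, 501.439, 363.072, 254.868, 14.612.
Standard total = 693,200; weights = 0.1431, 0.1849, 0.1753, 0.1994, 0.1119, 0.1854.
District 8: 0.1431×18.546 + 0.1849×208.844 + 0.1753×389.397 + 0.1994×353.685 + 0.1119×167.678 + 0.1854×15.946 = 201.7678 per 1,000.
District 7: 0.1431×28.400 + 0.1849×297.736 + 0.1753×501.439 + 0.1994×363.072 + 0.1119×254.868 + 0.1854×14.612 = 250.6404 per 1,000.
Ratio = 201.7678 ÷ 250.6404 = 0.80501.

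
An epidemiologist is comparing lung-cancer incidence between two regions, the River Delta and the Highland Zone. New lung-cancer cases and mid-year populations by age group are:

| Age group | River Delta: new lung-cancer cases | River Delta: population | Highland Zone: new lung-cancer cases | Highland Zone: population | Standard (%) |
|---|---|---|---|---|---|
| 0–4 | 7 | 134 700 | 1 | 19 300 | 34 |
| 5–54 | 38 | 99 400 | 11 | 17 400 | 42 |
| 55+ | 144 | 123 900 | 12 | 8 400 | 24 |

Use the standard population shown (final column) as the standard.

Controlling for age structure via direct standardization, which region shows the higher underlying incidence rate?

Highland Zone

Age-specific rates per 100 000 for the River Delta: 5.20, 38.23, 116.22.
For the Highland Zone: 5.18, 63.22, 142.86.
Standard weights: 0.34, 0.42, 0.24.
The River Delta: 0.3400×5.20 + 0.4200×38.23 + 0.2400×116.22 = 45.7167 per 100 000.
The Highland Zone: 0.3400×5.18 + 0.4200×63.22 + 0.2400×142.86 = 62.5991 per 100 000.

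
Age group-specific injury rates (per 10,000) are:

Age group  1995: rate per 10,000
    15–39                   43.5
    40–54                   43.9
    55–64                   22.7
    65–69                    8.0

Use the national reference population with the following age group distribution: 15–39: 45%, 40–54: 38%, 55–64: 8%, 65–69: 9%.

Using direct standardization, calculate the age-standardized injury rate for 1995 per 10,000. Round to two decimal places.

38.79

Standard weights: 0.45, 0.38, 0.08, 0.09.
Standardized rate: 0.4500×43.5 + 0.3800×43.9 + 0.0800×22.7 + 0.0900×8.0 = 38.7930 per 10,000.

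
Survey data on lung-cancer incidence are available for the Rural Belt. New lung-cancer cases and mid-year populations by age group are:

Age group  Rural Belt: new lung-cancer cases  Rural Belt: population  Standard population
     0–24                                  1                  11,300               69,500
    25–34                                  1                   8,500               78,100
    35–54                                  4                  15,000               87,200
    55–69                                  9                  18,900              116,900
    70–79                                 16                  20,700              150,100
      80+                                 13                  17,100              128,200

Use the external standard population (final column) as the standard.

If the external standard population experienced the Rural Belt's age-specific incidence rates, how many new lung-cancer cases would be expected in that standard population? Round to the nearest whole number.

308

Age-specific rates per 100,000 for the Rural Belt: 8.85, 11.76, 26.67, 47.62, 77.29, 76.02.
Expected new lung-cancer cases = Σ (standard pop × age-specific rate ÷ 100,000)
= 69,500×8.85/100,000 + 78,100×11.76/100,000 + 87,200×26.67/100,000 + 116,900×47.62/100,000 + 150,100×77.29/100,000 + 128,200×76.02/100,000
= 6.15 + 9.19 + 23.25 + 55.67 + 116.02 + 97.46 = 307.74.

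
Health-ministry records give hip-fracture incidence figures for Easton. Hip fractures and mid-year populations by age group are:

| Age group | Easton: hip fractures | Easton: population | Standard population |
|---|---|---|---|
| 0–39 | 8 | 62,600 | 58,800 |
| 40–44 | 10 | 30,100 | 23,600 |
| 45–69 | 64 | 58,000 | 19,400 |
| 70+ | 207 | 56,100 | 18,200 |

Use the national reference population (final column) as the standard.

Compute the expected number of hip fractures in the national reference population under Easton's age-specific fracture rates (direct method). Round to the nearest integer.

104

Age-specific rates per 100,000 for Easton: 12.78, 33.22, 110.34, 368.98.
Expected hip fractures = Σ (standard pop × age-specific rate ÷ 100,000)
= 58,800×12.78/100,000 + 23,600×33.22/100,000 + 19,400×110.34/100,000 + 18,200×368.98/100,000
= 7.51 + 7.84 + 21.41 + 67.16 = 103.92.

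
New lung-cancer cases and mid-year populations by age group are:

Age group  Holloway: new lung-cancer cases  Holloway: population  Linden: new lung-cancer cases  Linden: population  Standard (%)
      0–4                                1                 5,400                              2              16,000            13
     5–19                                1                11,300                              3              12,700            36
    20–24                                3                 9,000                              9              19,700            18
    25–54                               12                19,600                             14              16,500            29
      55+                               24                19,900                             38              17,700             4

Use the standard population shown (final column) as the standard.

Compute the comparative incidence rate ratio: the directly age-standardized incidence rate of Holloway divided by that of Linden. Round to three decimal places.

Age-specific rates per 100,000 for Holloway: 18.52, 8.85, 33.33, 61.22, 120.60.
For Linden: 12.50, 23.62, 45.69, 84.85, 214.69.
Standard weights: 0.13, 0.36, 0.18, 0.29, 0.04.
Holloway: 0.1300×18.52 + 0.3600×8.85 + 0.1800×33.33 + 0.2900×61.22 + 0.0400×120.60 = 34.1725 per 100,000.
Linden: 0.1300×12.50 + 0.3600×23.62 + 0.1800×45.69 + 0.2900×84.85 + 0.0400×214.69 = 51.5459 per 100,000.
Ratio = 34.1725 ÷ 51.5459 = 0.66295.

0.663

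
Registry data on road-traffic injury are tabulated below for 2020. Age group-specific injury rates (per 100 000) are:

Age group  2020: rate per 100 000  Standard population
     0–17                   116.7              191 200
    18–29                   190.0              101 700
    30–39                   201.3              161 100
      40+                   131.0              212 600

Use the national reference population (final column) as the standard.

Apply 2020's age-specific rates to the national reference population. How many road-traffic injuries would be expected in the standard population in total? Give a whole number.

1019

Expected road-traffic injuries = Σ (standard pop × age-specific rate ÷ 100 000)
= 191 200×116.7/100 000 + 101 700×190.0/100 000 + 161 100×201.3/100 000 + 212 600×131.0/100 000
= 223.13 + 193.23 + 324.29 + 278.51 = 1019.16.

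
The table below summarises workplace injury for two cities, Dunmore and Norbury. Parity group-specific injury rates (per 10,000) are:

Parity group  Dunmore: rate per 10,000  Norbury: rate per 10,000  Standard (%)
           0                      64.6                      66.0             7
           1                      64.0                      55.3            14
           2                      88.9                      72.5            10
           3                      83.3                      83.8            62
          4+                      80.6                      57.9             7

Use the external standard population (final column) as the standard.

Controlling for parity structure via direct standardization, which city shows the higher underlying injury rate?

Standard weights: 0.07, 0.14, 0.10, 0.62, 0.07.
Dunmore: 0.0700×64.6 + 0.1400×64.0 + 0.1000×88.9 + 0.6200×83.3 + 0.0700×80.6 = 79.6600 per 10,000.
Norbury: 0.0700×66.0 + 0.1400×55.3 + 0.1000×72.5 + 0.6200×83.8 + 0.0700×57.9 = 75.6210 per 10,000.

Dunmore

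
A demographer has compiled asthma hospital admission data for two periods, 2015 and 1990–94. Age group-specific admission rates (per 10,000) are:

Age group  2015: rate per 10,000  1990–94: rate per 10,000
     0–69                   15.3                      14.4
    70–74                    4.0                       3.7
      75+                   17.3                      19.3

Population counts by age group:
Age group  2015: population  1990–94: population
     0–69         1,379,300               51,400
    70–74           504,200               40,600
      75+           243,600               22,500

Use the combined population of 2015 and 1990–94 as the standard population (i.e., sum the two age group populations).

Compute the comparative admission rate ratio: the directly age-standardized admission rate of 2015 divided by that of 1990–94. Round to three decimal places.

Combined standard total = 2,241,600; weights = 0.6382, 0.2430, 0.1187.
2015: 0.6382×15.3 + 0.2430×4.0 + 0.1187×17.3 = 12.7911 per 10,000.
1990–94: 0.6382×14.4 + 0.2430×3.7 + 0.1187×19.3 = 12.3811 per 10,000.
Ratio = 12.7911 ÷ 12.3811 = 1.03311.

1.033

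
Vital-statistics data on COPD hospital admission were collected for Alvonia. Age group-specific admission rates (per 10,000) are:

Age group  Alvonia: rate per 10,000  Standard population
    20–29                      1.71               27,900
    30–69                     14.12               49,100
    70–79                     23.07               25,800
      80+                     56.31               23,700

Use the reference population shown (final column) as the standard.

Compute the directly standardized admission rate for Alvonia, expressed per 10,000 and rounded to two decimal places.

21.11

Standard total = 126,500; weights = 0.2206, 0.3881, 0.2040, 0.1874.
Standardized rate: 0.2206×1.71 + 0.3881×14.12 + 0.2040×23.07 + 0.1874×56.31 = 21.1127 per 10,000.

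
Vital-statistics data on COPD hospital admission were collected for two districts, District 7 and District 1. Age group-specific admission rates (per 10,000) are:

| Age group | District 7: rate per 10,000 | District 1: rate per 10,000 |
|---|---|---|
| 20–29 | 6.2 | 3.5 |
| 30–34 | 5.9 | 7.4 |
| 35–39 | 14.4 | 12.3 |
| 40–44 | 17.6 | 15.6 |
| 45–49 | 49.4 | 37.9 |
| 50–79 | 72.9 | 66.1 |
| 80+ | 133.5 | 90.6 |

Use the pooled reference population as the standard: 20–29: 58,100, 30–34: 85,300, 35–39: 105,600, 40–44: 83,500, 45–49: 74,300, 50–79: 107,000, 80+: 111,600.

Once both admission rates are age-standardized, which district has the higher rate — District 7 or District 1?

Standard total = 625,400; weights = 0.0929, 0.1364, 0.1689, 0.1335, 0.1188, 0.1711, 0.1784.
District 7: 0.0929×6.2 + 0.1364×5.9 + 0.1689×14.4 + 0.1335×17.6 + 0.1188×49.4 + 0.1711×72.9 + 0.1784×133.5 = 48.3260 per 10,000.
District 1: 0.0929×3.5 + 0.1364×7.4 + 0.1689×12.3 + 0.1335×15.6 + 0.1188×37.9 + 0.1711×66.1 + 0.1784×90.6 = 37.4731 per 10,000.

District 7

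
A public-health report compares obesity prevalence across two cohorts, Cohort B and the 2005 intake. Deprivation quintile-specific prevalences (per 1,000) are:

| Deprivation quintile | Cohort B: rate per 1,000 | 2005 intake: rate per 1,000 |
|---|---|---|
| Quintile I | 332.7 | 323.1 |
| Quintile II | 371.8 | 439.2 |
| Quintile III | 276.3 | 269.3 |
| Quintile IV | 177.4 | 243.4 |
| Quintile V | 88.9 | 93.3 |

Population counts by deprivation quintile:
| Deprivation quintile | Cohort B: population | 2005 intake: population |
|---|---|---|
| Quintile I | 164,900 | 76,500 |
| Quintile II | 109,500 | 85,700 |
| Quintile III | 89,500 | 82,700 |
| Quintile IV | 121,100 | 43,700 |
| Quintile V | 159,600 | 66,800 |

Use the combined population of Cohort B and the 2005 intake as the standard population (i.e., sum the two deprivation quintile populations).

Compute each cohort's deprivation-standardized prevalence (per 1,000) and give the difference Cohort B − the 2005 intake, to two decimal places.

Combined standard total = 1,000,000; weights = 0.2414, 0.1952, 0.1722, 0.1648, 0.2264.
Cohort B: 0.2414×332.7 + 0.1952×371.8 + 0.1722×276.3 + 0.1648×177.4 + 0.2264×88.9 = 249.8305 per 1,000.
The 2005 intake: 0.2414×323.1 + 0.1952×439.2 + 0.1722×269.3 + 0.1648×243.4 + 0.2264×93.3 = 271.3371 per 1,000.
Difference = 249.8305 − 271.3371 = -21.5066.

-21.51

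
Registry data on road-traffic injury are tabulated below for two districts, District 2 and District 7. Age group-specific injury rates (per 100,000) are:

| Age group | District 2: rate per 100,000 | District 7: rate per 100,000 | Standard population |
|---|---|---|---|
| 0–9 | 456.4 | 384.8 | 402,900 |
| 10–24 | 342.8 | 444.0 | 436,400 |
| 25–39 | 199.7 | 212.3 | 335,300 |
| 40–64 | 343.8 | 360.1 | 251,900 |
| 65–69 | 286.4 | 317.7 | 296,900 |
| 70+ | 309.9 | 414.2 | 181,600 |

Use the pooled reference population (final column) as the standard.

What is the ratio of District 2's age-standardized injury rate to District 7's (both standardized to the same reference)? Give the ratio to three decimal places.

Standard total = 1,905,000; weights = 0.2115, 0.2291, 0.1760, 0.1322, 0.1559, 0.0953.
District 2: 0.2115×456.4 + 0.2291×342.8 + 0.1760×199.7 + 0.1322×343.8 + 0.1559×286.4 + 0.0953×309.9 = 329.8447 per 100,000.
District 7: 0.2115×384.8 + 0.2291×444.0 + 0.1760×212.3 + 0.1322×360.1 + 0.1559×317.7 + 0.0953×414.2 = 357.0786 per 100,000.
Ratio = 329.8447 ÷ 357.0786 = 0.92373.

0.924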